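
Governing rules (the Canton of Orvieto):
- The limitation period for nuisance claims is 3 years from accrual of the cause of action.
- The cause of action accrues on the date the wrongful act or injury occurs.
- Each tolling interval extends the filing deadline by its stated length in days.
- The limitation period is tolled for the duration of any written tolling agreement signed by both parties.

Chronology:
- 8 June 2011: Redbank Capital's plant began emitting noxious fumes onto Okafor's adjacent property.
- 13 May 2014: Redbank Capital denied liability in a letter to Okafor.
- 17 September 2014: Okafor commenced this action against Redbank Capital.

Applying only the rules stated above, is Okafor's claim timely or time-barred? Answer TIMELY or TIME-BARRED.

TIME-BARRED

The cause of action accrued on 8 June 2011, the date of the act.
The untolled deadline — 3 years after 8 June 2011 — is 8 June 2014.
Nothing else in the chronology tolls or restarts the period.
The 17 September 2014 filing falls after the 8 June 2014 deadline; the claim is time-barred.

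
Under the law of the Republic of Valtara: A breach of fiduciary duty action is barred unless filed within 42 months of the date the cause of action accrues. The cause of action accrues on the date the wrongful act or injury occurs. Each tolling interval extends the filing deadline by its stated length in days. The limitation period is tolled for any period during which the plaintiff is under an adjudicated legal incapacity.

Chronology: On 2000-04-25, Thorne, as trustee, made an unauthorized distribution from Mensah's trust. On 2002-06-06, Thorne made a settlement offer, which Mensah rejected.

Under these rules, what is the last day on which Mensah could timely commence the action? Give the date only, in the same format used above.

2003-10-25

The claim accrued on 2000-04-25, when the wrongful act occurred.
Adding the 42 months base period to 2000-04-25 gives a deadline of 2003-10-25, before any tolling.
Nothing else in the chronology tolls or restarts the period.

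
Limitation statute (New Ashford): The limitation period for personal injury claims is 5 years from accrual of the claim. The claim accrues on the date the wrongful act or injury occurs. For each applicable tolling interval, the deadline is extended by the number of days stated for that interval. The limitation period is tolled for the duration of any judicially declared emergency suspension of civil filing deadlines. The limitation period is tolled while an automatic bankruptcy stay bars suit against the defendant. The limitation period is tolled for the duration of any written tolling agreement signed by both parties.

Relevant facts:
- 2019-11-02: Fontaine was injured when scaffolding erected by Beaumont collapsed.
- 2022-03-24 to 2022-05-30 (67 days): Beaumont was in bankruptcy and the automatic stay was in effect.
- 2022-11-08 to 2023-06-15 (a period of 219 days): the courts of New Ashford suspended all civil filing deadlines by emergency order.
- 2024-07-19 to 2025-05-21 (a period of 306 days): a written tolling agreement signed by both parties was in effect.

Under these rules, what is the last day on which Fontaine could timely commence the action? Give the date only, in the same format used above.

2026-06-17

The limitation period began to run on 2019-11-02.
5 years from 2019-11-02 is 2024-11-02.
Because the automatic bankruptcy stay ran from 2022-03-24 to 2022-05-30, the deadline is extended by 67 days to 2025-01-08.
The period was tolled for 219 days by the emergency suspension of filing deadlines (2022-11-08 to 2023-06-15), pushing the deadline to 2025-08-15.
Because the written tolling agreement ran from 2024-07-19 to 2025-05-21, the deadline is extended by 306 days to 2026-06-17.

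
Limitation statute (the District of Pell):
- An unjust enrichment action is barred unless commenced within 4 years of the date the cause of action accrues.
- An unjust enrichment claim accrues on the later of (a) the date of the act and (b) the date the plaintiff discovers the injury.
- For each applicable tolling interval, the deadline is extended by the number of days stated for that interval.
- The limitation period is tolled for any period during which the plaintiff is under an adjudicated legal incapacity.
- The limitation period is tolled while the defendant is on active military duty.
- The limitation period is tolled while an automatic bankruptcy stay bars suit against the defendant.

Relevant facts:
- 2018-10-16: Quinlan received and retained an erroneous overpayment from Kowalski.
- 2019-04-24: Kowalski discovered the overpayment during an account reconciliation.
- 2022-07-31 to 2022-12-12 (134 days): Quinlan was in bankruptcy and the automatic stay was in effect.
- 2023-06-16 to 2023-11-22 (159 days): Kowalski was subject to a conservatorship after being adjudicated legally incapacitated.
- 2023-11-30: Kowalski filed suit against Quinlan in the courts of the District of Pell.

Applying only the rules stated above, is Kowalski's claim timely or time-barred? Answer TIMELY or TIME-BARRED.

Because discovery on 2019-04-24 post-dates the 2018-10-16 act, accrual under the later-of rule falls on 2019-04-24.
4 years from 2019-04-24 is 2023-04-24.
The automatic bankruptcy stay from 2022-07-31 to 2022-12-12 tolled the period for 134 days, extending the deadline to 2023-09-05.
The plaintiff's legal incapacity from 2023-06-16 to 2023-11-22 tolled the period for 159 days, extending the deadline to 2024-02-11.
Kowalski filed on 2023-11-30, before the 2024-02-11 deadline, so the action is timely.

TIMELY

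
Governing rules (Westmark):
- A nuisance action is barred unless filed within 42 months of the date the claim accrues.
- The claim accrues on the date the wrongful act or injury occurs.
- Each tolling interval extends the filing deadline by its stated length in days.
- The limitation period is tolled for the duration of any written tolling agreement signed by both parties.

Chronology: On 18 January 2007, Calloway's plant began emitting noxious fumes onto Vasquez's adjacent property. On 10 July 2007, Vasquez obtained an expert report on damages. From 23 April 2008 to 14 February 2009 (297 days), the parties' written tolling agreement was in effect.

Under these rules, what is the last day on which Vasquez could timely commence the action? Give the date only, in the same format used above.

11 May 2011

The claim accrued on 18 January 2007, when the wrongful act occurred.
Adding the 42 months base period to 18 January 2007 gives a deadline of 18 July 2010, before any tolling.
The period was tolled for 297 days by the written tolling agreement (23 April 2008 to 14 February 2009), pushing the deadline to 11 May 2011.
None of the other events listed affects the running of the period under the stated rules.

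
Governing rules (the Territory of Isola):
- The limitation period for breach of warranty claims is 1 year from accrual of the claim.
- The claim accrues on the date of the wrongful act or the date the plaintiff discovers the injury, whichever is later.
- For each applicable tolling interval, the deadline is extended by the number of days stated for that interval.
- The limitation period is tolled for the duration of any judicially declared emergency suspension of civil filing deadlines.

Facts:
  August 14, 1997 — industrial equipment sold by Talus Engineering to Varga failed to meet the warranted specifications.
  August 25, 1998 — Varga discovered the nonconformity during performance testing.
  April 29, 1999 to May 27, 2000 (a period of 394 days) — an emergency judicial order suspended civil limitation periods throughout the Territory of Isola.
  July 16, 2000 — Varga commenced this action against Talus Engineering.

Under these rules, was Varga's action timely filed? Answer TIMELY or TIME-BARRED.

TIMELY

Taking the later of the act (August 14, 1997) and discovery (August 25, 1998), the claim accrued on August 25, 1998.
Adding the 1 year base period to August 25, 1998 gives a deadline of August 25, 1999, before any tolling.
Because the emergency suspension of filing deadlines ran from April 29, 1999 to May 27, 2000, the deadline is extended by 394 days to September 22, 2000.
Varga filed on July 16, 2000, before the September 22, 2000 deadline, so the action is timely.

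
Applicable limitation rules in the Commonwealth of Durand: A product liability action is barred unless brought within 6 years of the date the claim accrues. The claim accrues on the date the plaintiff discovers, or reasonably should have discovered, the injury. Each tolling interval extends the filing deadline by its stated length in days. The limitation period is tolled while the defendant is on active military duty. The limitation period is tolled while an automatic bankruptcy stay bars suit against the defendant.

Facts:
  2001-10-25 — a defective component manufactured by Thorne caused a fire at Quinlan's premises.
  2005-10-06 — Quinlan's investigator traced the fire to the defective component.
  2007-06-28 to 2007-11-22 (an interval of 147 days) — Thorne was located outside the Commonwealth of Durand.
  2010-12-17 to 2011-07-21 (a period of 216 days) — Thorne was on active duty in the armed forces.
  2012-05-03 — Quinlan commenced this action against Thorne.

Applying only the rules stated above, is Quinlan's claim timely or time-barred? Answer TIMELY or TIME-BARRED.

TIMELY

The claim did not accrue until Quinlan discovered the injury on 2005-10-06; the 2001-10-25 act date does not start the clock under the stated rule.
Adding the 6 years base period to 2005-10-06 gives a deadline of 2011-10-06, before any tolling.
Because the defendant's active military service ran from 2010-12-17 to 2011-07-21, the deadline is extended by 216 days to 2012-05-09.
The defendant's absence from the jurisdiction from 2007-06-28 to 2007-11-22 does not toll the period, because no stated rule makes the defendant's absence a tolling event.
Quinlan filed on 2012-05-03, before the 2012-05-09 deadline, so the action is timely.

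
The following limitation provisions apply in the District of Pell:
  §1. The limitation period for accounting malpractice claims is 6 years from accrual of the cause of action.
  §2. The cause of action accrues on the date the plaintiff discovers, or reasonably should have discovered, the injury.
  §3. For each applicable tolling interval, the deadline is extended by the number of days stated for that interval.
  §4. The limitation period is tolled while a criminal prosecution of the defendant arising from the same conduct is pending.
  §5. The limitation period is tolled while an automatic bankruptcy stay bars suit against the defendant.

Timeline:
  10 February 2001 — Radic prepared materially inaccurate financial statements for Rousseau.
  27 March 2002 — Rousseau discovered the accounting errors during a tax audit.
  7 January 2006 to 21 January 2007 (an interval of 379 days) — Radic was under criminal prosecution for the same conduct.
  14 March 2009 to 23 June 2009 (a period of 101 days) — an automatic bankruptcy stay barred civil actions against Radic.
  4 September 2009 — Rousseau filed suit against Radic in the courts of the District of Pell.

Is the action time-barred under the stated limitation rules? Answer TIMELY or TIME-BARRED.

Accrual is tied to discovery, so the period began on 27 March 2002 rather than on 10 February 2001 when the act occurred.
6 years from 27 March 2002 is 27 March 2008.
The pending criminal prosecution from 7 January 2006 to 21 January 2007 tolled the period for 379 days, extending the deadline to 10 April 2009.
Because the automatic bankruptcy stay ran from 14 March 2009 to 23 June 2009, the deadline is extended by 101 days to 20 July 2009.
Filing on 4 September 2009 missed the 20 July 2009 deadline — the action is time-barred.

TIME-BARRED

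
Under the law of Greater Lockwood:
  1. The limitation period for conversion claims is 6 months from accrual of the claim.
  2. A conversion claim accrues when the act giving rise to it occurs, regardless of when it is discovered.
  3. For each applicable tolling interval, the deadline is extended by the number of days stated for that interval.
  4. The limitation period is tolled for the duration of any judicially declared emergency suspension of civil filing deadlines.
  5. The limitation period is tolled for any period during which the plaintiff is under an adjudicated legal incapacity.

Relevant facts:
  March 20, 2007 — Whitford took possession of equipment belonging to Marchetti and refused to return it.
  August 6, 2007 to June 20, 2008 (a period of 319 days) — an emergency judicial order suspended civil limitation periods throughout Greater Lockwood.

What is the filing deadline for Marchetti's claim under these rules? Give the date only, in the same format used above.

The claim accrued on March 20, 2007, when the wrongful act occurred.
6 months from March 20, 2007 is September 20, 2007.
The emergency suspension of filing deadlines from August 6, 2007 to June 20, 2008 tolled the period for 319 days, extending the deadline to August 4, 2008.

August 4, 2008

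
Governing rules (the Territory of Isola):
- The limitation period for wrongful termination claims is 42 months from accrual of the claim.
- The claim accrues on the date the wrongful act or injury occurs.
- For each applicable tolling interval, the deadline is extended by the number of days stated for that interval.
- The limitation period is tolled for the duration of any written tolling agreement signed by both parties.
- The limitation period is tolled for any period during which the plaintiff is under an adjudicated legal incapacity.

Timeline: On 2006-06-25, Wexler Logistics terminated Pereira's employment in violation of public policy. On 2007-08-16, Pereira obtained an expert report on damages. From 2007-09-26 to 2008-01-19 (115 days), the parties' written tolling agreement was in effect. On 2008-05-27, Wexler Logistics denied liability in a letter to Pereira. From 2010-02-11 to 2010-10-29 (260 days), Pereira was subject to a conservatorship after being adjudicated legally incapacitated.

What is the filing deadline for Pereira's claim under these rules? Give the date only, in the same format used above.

The claim accrued on 2006-06-25, when the wrongful act occurred.
Adding the 42 months base period to 2006-06-25 gives a deadline of 2009-12-25, before any tolling.
Because the written tolling agreement ran from 2007-09-26 to 2008-01-19, the deadline is extended by 115 days to 2010-04-19.
Because the plaintiff's legal incapacity ran from 2010-02-11 to 2010-10-29, the deadline is extended by 260 days to 2011-01-04.
Nothing else in the chronology tolls or restarts the period.

2011-01-04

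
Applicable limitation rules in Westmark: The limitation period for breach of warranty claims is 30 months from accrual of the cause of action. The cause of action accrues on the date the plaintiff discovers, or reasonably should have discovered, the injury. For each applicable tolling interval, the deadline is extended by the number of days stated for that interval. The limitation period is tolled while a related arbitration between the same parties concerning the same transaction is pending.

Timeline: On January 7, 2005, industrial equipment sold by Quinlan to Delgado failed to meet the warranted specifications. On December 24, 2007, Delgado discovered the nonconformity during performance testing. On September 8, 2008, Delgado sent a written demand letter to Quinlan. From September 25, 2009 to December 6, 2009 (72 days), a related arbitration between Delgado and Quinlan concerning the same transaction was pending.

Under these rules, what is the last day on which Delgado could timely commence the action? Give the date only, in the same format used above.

September 4, 2010

Under the discovery rule, the claim accrued on December 24, 2007, when Delgado discovered the injury — not on the January 7, 2005 date of the underlying act.
Adding the 30 months base period to December 24, 2007 gives a deadline of June 24, 2010, before any tolling.
The pending related arbitration from September 25, 2009 to December 6, 2009 tolled the period for 72 days, extending the deadline to September 4, 2010.
Nothing else in the chronology tolls or restarts the period.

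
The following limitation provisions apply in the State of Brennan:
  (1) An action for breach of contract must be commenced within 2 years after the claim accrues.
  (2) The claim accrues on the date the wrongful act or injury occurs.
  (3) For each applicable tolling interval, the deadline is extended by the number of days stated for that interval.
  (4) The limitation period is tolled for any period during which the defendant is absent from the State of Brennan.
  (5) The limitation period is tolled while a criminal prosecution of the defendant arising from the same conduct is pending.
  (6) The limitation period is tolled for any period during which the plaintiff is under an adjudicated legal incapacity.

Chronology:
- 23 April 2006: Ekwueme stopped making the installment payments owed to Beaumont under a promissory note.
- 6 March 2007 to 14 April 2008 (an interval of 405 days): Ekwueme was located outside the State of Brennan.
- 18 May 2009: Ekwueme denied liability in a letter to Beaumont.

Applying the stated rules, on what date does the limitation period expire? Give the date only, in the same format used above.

The claim accrued on 23 April 2006, the date of the act.
2 years from 23 April 2006 is 23 April 2008.
The defendant's absence from the jurisdiction from 6 March 2007 to 14 April 2008 tolled the period for 405 days, extending the deadline to 2 June 2009.
Nothing else in the chronology tolls or restarts the period.

2 June 2009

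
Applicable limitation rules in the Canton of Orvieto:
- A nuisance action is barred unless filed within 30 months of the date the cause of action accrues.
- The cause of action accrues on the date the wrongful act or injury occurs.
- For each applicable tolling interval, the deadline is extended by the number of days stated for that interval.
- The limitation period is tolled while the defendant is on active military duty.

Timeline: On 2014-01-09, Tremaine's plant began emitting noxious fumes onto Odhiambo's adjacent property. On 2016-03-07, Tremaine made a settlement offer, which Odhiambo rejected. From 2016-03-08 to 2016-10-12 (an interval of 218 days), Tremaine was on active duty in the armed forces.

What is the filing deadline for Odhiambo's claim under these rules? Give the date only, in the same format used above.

The limitation period began to run on 2014-01-09.
Adding the 30 months base period to 2014-01-09 gives a deadline of 2016-07-09, before any tolling.
The defendant's active military service from 2016-03-08 to 2016-10-12 tolled the period for 218 days, extending the deadline to 2017-02-12.
None of the other events listed affects the running of the period under the stated rules.

2017-02-12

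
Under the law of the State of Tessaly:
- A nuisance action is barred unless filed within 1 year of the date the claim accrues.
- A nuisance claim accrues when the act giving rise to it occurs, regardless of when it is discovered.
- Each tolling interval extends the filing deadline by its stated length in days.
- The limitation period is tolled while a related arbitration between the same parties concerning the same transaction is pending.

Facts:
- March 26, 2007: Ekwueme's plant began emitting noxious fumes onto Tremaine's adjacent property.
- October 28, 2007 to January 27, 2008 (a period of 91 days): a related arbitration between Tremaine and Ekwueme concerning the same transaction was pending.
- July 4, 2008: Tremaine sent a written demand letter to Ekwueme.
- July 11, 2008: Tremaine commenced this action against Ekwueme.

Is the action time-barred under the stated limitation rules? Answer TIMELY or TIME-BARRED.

The limitation period began to run on March 26, 2007.
1 year from March 26, 2007 is March 26, 2008.
The period was tolled for 91 days by the pending related arbitration (October 28, 2007 to January 27, 2008), pushing the deadline to June 25, 2008.
The other events in the timeline have no effect on the limitation period under the stated rules.
The July 11, 2008 filing falls after the June 25, 2008 deadline; the claim is time-barred.

TIME-BARRED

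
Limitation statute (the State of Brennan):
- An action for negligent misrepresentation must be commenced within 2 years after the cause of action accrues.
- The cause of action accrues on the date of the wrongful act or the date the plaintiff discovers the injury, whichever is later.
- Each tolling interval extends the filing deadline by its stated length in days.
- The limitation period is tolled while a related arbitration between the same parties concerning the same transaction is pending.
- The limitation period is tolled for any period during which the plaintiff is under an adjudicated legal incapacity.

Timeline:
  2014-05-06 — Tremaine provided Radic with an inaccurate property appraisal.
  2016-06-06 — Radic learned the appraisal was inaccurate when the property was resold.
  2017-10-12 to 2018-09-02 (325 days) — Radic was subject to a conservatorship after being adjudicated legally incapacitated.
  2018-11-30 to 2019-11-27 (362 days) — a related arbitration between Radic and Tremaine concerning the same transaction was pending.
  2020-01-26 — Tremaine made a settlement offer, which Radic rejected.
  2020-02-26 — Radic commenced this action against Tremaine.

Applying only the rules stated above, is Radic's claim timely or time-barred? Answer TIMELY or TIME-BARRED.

TIMELY

The claim accrued on 2016-06-06 — the later of the 2014-05-06 act and the 2016-06-06 discovery.
The untolled deadline — 2 years after 2016-06-06 — is 2018-06-06.
Because the plaintiff's legal incapacity ran from 2017-10-12 to 2018-09-02, the deadline is extended by 325 days to 2019-04-27.
The period was tolled for 362 days by the pending related arbitration (2018-11-30 to 2019-11-27), pushing the deadline to 2020-04-23.
Nothing else in the chronology tolls or restarts the period.
Filing on 2020-02-26 beat the 2020-04-23 deadline — the action is timely.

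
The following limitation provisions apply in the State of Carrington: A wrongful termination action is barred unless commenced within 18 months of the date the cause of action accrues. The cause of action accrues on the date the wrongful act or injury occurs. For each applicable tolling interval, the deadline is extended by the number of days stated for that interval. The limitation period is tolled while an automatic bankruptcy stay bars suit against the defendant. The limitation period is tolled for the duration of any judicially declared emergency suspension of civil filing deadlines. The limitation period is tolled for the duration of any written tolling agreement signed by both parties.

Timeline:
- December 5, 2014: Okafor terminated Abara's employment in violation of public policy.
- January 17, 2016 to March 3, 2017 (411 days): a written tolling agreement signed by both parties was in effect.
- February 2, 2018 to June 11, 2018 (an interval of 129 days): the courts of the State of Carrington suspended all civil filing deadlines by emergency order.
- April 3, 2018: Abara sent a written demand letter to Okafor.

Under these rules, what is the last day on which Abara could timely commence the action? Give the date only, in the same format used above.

July 21, 2017

The cause of action accrued on December 5, 2014, the date of the act.
Adding the 18 months base period to December 5, 2014 gives a deadline of June 5, 2016, before any tolling.
The period was tolled for 411 days by the written tolling agreement (January 17, 2016 to March 3, 2017), pushing the deadline to July 21, 2017.
The emergency suspension of filing deadlines starting February 2, 2018 came too late — the period had run on July 21, 2017 — and so does not extend the deadline.
The other events in the timeline have no effect on the limitation period under the stated rules.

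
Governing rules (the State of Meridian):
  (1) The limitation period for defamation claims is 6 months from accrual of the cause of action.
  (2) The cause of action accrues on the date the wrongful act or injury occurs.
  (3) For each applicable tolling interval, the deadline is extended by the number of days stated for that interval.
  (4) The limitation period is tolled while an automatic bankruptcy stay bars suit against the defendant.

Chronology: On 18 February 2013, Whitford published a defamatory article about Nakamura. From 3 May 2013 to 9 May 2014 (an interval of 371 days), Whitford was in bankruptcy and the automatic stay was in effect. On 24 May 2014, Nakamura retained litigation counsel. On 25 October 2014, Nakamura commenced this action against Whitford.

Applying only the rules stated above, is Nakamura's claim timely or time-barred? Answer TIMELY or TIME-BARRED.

TIME-BARRED

The limitation period began to run on 18 February 2013.
6 months from 18 February 2013 is 18 August 2013.
The period was tolled for 371 days by the automatic bankruptcy stay (3 May 2013 to 9 May 2014), pushing the deadline to 24 August 2014.
The other events in the timeline have no effect on the limitation period under the stated rules.
Nakamura filed on 25 October 2014, after the 24 August 2014 deadline, so the action is time-barred.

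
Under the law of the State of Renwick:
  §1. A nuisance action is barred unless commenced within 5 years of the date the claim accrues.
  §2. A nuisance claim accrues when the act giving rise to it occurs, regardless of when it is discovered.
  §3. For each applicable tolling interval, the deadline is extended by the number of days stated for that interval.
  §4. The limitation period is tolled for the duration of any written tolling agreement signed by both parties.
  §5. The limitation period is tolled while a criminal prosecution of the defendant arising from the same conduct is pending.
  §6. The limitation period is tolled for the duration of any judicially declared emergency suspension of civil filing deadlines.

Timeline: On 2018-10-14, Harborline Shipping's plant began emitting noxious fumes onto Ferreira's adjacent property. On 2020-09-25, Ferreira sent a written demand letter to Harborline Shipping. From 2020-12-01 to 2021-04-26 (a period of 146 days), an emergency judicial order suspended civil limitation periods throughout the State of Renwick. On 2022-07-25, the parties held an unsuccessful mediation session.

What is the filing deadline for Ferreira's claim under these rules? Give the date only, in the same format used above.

2024-03-08

The limitation period began to run on 2018-10-14.
Adding the 5 years base period to 2018-10-14 gives a deadline of 2023-10-14, before any tolling.
The period was tolled for 146 days by the emergency suspension of filing deadlines (2020-12-01 to 2021-04-26), pushing the deadline to 2024-03-08.
None of the other events listed affects the running of the period under the stated rules.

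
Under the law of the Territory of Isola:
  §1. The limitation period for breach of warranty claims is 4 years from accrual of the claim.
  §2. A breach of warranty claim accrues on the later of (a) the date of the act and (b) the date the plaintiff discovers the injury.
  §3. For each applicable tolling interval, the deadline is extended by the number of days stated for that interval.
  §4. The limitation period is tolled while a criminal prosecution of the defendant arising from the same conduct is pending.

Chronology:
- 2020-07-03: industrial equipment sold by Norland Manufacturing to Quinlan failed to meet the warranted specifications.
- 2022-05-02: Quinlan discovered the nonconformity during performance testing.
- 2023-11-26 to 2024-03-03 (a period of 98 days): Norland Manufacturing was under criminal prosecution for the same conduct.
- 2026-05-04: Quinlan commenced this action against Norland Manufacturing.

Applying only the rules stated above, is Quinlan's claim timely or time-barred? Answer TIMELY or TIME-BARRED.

TIMELY

The claim accrued on 2022-05-02 — the later of the 2020-07-03 act and the 2022-05-02 discovery.
The untolled deadline — 4 years after 2022-05-02 — is 2026-05-02.
The pending criminal prosecution from 2023-11-26 to 2024-03-03 tolled the period for 98 days, extending the deadline to 2026-08-08.
Quinlan filed on 2026-05-04, before the 2026-08-08 deadline, so the action is timely.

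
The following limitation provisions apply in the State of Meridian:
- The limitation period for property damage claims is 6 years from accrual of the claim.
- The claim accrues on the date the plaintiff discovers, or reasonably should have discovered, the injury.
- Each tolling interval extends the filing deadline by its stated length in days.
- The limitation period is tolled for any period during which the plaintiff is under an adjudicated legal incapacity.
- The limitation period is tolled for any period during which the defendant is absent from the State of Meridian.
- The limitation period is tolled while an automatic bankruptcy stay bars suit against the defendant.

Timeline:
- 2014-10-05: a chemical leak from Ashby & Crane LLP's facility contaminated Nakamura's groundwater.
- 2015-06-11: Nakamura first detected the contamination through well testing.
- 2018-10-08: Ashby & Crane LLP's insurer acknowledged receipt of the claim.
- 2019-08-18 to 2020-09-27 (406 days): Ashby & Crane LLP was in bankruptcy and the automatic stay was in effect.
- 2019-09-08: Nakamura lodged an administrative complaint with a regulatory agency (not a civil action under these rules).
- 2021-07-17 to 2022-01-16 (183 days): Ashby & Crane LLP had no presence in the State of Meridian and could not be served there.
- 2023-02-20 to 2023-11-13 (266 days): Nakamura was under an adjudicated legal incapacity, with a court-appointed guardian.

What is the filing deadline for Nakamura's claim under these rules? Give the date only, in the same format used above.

2023-01-21

Accrual is tied to discovery, so the period began on 2015-06-11 rather than on 2014-10-05 when the act occurred.
Adding the 6 years base period to 2015-06-11 gives a deadline of 2021-06-11, before any tolling.
The period was tolled for 406 days by the automatic bankruptcy stay (2019-08-18 to 2020-09-27), pushing the deadline to 2022-07-22.
Because the defendant's absence from the jurisdiction ran from 2021-07-17 to 2022-01-16, the deadline is extended by 183 days to 2023-01-21.
The plaintiff's legal incapacity from 2023-02-20 to 2023-11-13 began after the period had already run on 2023-01-21, so it has no tolling effect.
Nothing else in the chronology tolls or restarts the period.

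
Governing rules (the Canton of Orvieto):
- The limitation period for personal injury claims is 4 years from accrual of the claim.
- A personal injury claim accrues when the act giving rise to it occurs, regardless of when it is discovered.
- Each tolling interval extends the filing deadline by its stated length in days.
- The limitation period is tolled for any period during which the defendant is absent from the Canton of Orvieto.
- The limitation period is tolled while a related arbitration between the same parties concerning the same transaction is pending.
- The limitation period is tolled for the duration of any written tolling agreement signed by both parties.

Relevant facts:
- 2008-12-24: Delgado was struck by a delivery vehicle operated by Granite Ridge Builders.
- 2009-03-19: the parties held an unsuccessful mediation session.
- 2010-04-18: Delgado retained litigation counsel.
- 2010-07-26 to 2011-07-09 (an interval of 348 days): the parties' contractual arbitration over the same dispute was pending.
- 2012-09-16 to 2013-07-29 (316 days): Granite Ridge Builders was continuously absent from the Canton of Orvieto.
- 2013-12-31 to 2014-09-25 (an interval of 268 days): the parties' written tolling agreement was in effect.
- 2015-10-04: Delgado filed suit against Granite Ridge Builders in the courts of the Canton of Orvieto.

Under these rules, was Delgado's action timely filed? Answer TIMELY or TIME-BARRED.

The claim accrued on 2008-12-24, when the wrongful act occurred.
Adding the 4 years base period to 2008-12-24 gives a deadline of 2012-12-24, before any tolling.
The pending related arbitration from 2010-07-26 to 2011-07-09 tolled the period for 348 days, extending the deadline to 2013-12-07.
The period was tolled for 316 days by the defendant's absence from the jurisdiction (2012-09-16 to 2013-07-29), pushing the deadline to 2014-10-19.
The written tolling agreement from 2013-12-31 to 2014-09-25 tolled the period for 268 days, extending the deadline to 2015-07-14.
Nothing else in the chronology tolls or restarts the period.
The 2015-10-04 filing falls after the 2015-07-14 deadline; the claim is time-barred.

TIME-BARRED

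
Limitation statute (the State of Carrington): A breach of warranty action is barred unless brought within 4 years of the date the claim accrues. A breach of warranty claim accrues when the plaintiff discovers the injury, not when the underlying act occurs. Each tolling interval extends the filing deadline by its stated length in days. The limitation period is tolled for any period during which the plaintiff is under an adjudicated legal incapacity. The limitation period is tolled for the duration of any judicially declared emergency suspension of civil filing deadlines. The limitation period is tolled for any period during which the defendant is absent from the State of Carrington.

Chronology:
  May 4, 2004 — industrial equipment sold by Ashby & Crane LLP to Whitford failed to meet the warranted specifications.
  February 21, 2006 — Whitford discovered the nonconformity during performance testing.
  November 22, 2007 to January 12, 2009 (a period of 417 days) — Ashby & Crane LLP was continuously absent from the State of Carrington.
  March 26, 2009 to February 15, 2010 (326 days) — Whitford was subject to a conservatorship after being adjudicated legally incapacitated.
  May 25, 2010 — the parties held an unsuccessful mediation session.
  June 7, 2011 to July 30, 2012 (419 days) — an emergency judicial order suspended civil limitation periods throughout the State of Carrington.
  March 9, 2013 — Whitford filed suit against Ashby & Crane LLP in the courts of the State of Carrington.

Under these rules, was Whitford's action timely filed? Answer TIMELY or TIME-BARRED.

Under the discovery rule, the claim accrued on February 21, 2006, when Whitford discovered the injury — not on the May 4, 2004 date of the underlying act.
The untolled deadline — 4 years after February 21, 2006 — is February 21, 2010.
The period was tolled for 417 days by the defendant's absence from the jurisdiction (November 22, 2007 to January 12, 2009), pushing the deadline to April 14, 2011.
Because the plaintiff's legal incapacity ran from March 26, 2009 to February 15, 2010, the deadline is extended by 326 days to March 5, 2012.
Because the emergency suspension of filing deadlines ran from June 7, 2011 to July 30, 2012, the deadline is extended by 419 days to April 28, 2013.
The other events in the timeline have no effect on the limitation period under the stated rules.
Filing on March 9, 2013 beat the April 28, 2013 deadline — the action is timely.

TIMELY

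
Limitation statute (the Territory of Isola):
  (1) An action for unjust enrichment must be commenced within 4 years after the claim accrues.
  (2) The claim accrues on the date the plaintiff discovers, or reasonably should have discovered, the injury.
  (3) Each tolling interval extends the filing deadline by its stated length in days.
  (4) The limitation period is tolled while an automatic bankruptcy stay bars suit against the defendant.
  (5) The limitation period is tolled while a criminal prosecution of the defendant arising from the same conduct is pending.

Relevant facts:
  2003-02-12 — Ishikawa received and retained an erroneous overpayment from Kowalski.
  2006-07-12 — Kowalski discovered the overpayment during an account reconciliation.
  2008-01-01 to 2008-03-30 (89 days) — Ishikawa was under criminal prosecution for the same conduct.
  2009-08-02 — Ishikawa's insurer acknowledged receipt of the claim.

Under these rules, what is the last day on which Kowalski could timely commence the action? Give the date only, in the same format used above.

The claim did not accrue until Kowalski discovered the injury on 2006-07-12; the 2003-02-12 act date does not start the clock under the stated rule.
4 years from 2006-07-12 is 2010-07-12.
The pending criminal prosecution from 2008-01-01 to 2008-03-30 tolled the period for 89 days, extending the deadline to 2010-10-09.
None of the other events listed affects the running of the period under the stated rules.

2010-10-09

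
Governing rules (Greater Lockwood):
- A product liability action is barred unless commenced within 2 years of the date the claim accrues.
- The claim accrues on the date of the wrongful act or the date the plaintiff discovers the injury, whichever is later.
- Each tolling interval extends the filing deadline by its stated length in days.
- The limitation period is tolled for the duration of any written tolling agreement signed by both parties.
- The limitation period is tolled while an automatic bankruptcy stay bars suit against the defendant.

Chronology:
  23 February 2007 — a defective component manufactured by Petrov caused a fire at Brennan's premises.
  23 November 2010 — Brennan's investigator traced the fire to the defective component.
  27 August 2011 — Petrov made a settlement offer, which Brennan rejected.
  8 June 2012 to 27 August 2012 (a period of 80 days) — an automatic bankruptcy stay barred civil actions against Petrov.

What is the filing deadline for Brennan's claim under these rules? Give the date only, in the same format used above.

The claim accrued on 23 November 2010 — the later of the 23 February 2007 act and the 23 November 2010 discovery.
Adding the 2 years base period to 23 November 2010 gives a deadline of 23 November 2012, before any tolling.
The automatic bankruptcy stay from 8 June 2012 to 27 August 2012 tolled the period for 80 days, extending the deadline to 11 February 2013.
The other events in the timeline have no effect on the limitation period under the stated rules.

11 February 2013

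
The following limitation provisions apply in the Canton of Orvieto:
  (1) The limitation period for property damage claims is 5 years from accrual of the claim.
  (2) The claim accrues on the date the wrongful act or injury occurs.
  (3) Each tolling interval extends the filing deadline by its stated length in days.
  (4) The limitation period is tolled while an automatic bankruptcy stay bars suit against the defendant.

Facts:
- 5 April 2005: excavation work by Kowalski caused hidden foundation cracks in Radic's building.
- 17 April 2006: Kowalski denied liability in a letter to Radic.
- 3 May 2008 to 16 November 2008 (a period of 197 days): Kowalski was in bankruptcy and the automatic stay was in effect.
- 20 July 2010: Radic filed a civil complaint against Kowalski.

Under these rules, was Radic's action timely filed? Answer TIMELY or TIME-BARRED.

TIMELY

The claim accrued on 5 April 2005, the date of the act.
Adding the 5 years base period to 5 April 2005 gives a deadline of 5 April 2010, before any tolling.
The period was tolled for 197 days by the automatic bankruptcy stay (3 May 2008 to 16 November 2008), pushing the deadline to 19 October 2010.
None of the other events listed affects the running of the period under the stated rules.
Radic filed on 20 July 2010, before the 19 October 2010 deadline, so the action is timely.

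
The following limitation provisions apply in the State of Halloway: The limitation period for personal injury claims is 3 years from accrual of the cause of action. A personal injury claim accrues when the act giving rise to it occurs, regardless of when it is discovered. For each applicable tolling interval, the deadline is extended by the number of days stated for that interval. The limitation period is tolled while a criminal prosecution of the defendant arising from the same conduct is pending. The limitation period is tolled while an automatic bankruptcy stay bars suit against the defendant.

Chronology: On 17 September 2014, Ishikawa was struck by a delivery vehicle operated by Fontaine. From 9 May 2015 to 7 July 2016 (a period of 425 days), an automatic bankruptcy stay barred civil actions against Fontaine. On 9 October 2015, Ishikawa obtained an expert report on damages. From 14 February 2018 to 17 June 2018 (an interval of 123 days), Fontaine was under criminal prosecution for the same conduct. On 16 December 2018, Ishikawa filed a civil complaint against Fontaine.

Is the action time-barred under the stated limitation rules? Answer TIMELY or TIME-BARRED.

The claim accrued on 17 September 2014, when the wrongful act occurred.
Adding the 3 years base period to 17 September 2014 gives a deadline of 17 September 2017, before any tolling.
Because the automatic bankruptcy stay ran from 9 May 2015 to 7 July 2016, the deadline is extended by 425 days to 16 November 2018.
Because the pending criminal prosecution ran from 14 February 2018 to 17 June 2018, the deadline is extended by 123 days to 19 March 2019.
Nothing else in the chronology tolls or restarts the period.
Filing on 16 December 2018 beat the 19 March 2019 deadline — the action is timely.

TIMELY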